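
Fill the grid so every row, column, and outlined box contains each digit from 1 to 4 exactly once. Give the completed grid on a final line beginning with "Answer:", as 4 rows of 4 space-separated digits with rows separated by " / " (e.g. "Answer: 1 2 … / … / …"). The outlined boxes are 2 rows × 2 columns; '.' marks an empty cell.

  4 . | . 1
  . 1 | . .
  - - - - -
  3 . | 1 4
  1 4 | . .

Step 1. [r2c1∈{2}] only 2 remains possible at r2c1, so r2c1=2.
Step 2. [r2c4∈{3}] r2c4 is down to just 3, so r2c4=3.
Step 3. [r1c3∈{2}] nothing but 2 survives at r1c3, so r1c3=2.
Step 4. [r1c2∈{3}] nothing but 3 survives at r1c2. So r1c2=3.
Step 5. [r4c4∈{2}] nothing but 2 survives at r4c4. So r4c4=2.
Step 6. [r2c3∈{4}] nothing but 4 survives at r2c3 ⇒ r2c3=4.
Step 7. [r3c2∈{2}] r3c2's peers cover all but 2. So r3c2=2.
Step 8. [r4c3∈{3}] r4c3 is down to just 3. So r4c3=3.

Answer: 4 3 2 1 / 2 1 4 3 / 3 2 1 4 / 1 4 3 2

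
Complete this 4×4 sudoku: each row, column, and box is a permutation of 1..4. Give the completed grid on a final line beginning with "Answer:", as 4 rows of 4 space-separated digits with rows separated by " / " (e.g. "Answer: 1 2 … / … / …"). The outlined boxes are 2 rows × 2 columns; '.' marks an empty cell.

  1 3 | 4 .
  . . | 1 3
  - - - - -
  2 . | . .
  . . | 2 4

Step 1. [r3c2∈{1,4}] across row 3, 4 lands solely at r3c2. So r3c2=4.
Step 2. [r2c1∈{4}] nothing but 4 survives at r2c1, so r2c1=4.
Step 3. [r4c2∈{1}] only 1 remains possible at r4c2 ⇒ r4c2=1.
Step 4. [r3c3∈{3}] r3c3 is down to just 3 ⇒ r3c3=3.
Step 5. [r1c4∈{2}] only 2 remains possible at r1c4 ⇒ r1c4=2.
Step 6. [r3c4∈{1}] r3c4 is down to just 1. So r3c4=1.
Step 7. [r4c1∈{3}] r4c1 has the single candidate 3 ⇒ r4c1=3.
Step 8. [r2c2∈{2}] r2c2 is down to just 2, so r2c2=2.

Answer: 1 3 4 2 / 4 2 1 3 / 2 4 3 1 / 3 1 2 4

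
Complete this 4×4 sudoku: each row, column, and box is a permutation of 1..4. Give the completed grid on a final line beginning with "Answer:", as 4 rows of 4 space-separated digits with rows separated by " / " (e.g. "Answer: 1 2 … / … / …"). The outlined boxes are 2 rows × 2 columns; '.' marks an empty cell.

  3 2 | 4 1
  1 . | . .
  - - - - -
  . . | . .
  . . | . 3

Step 1. [r3c4∈{2,4}] in col 4, 4 fits only at r3c4, so r3c4=4.
Step 2. [r3c1∈{2}] r3c1 is down to just 2 ⇒ r3c1=2.
Step 3. [r3c3∈{1}] nothing but 1 survives at r3c3. So r3c3=1.
Step 4. [r2c4∈{2}] r2c4 is down to just 2. So r2c4=2.
Step 5. [r2c2∈{4}] r2c2 has the single candidate 4. So r2c2=4.
Step 6. [r4c3∈{2}] only 2 remains possible at r4c3 ⇒ r4c3=2.
Step 7. [r3c2∈{3}] r3c2's peers cover all but 3 ⇒ r3c2=3.
Step 8. [r2c3∈{3}] r2c3 has the single candidate 3 ⇒ r2c3=3.
Step 9. [r4c2∈{1}] nothing but 1 survives at r4c2. So r4c2=1.
Step 10. [r4c1∈{4}] r4c1's peers cover all but 4. So r4c1=4.

Answer: 3 2 4 1 / 1 4 3 2 / 2 3 1 4 / 4 1 2 3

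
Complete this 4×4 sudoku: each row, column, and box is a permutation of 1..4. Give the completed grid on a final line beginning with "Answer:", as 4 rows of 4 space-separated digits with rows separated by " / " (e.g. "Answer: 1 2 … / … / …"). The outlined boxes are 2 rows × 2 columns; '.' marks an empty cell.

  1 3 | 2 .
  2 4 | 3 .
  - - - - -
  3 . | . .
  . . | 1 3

Step 1. [r3c4∈{2,4}] across col 4, 2 lands solely at r3c4. So r3c4=2.
Step 2. [r3c2∈{1}] only 1 remains possible at r3c2 ⇒ r3c2=1.
Step 3. [r3c3∈{4}] r3c3 has the single candidate 4. So r3c3=4.
Step 4. [r4c2∈{2}] r4c2's peers cover all but 2. So r4c2=2.
Step 5. [r1c4∈{4}] only 4 remains possible at r1c4. So r1c4=4.
Step 6. [r4c1∈{4}] r4c1 has the single candidate 4. So r4c1=4.
Step 7. [r2c4∈{1}] r2c4's peers cover all but 1, so r2c4=1.

Answer: 1 3 2 4 / 2 4 3 1 / 3 1 4 2 / 4 2 1 3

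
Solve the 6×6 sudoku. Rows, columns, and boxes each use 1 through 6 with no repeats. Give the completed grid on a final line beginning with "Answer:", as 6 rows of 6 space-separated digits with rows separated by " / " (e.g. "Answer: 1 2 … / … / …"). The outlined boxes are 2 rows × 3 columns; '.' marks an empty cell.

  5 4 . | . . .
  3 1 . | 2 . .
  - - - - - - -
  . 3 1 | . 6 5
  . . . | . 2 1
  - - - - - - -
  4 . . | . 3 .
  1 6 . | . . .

Step 1. [r5c2∈{2,5}] in col 2, 2 fits only at r5c2, so r5c2=2.
Step 2. [r4c3∈{4,5,6}] col 3 places 4 nowhere but r4c3. So r4c3=4.
Step 3. [r5c6∈{6}] only 6 remains possible at r5c6 ⇒ r5c6=6.
Step 4. [r1c4∈{1,3,6}] across col 4, 6 lands solely at r1c4, so r1c4=6.
Step 5. [r2c5∈{4,5}] 5 has one home in row 2: r2c5, so r2c5=5.
Step 6. [r6c5∈{4}] r6c5 is down to just 4 ⇒ r6c5=4.
Step 7. [r5c3∈{5}] r5c3's peers cover all but 5 ⇒ r5c3=5.
Step 8. [r6c6∈{2}] only 2 remains possible at r6c6. So r6c6=2.
Step 9. [r5c4∈{1}] r5c4 is down to just 1 ⇒ r5c4=1.
Step 10. [r1c3∈{2}] r1c3 is down to just 2. So r1c3=2.
Step 11. [r3c1∈{2}] r3c1's peers cover all but 2, so r3c1=2.
Step 12. [r6c3∈{3}] r6c3 has the single candidate 3 ⇒ r6c3=3.
Step 13. [r4c4∈{3}] r4c4 has the single candidate 3 ⇒ r4c4=3.
Step 14. [r3c4∈{4}] nothing but 4 survives at r3c4, so r3c4=4.
Step 15. [r2c6∈{4}] nothing but 4 survives at r2c6 ⇒ r2c6=4.
Step 16. [r1c5∈{1}] nothing but 1 survives at r1c5 ⇒ r1c5=1.
Step 17. [r4c2∈{5}] r4c2 is down to just 5, so r4c2=5.
Step 18. [r6c4∈{5}] r6c4 is down to just 5, so r6c4=5.
Step 19. [r4c1∈{6}] only 6 remains possible at r4c1, so r4c1=6.
Step 20. [r1c6∈{3}] r1c6 has the single candidate 3, so r1c6=3.
Step 21. [r2c3∈{6}] only 6 remains possible at r2c3 ⇒ r2c3=6.

Answer: 5 4 2 6 1 3 / 3 1 6 2 5 4 / 2 3 1 4 6 5 / 6 5 4 3 2 1 / 4 2 5 1 3 6 / 1 6 3 5 4 2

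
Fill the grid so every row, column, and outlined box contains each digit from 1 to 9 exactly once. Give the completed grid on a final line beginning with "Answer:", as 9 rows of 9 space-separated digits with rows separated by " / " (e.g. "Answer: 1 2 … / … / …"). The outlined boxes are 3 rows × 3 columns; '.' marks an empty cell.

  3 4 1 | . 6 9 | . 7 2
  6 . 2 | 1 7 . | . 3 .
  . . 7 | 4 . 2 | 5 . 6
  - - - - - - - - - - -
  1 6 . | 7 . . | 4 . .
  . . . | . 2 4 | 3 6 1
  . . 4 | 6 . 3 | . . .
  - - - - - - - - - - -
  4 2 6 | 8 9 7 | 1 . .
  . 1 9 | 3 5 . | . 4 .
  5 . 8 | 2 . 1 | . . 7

Step 1. [r6c1∈{2,7,8,9}] r6c1 is the only open cell in col 1 admitting 2 ⇒ r6c1=2.
Step 2. [r2c2∈{5,8,9}] r2c2 is the only open cell in box 1 admitting 5. So r2c2=5.
Step 3. [r1c7∈{8}] r1c7 has the single candidate 8 ⇒ r1c7=8.
Step 4. [r4c5∈{8}] r4c5's peers cover all but 8 ⇒ r4c5=8.
Step 5. [r6c8∈{5,8,9}] in col 8, 8 fits only at r6c8. So r6c8=8.
Step 6. [r4c6∈{5}] r4c6 is down to just 5 ⇒ r4c6=5.
Step 7. [r2c7∈{9}] r2c7 is down to just 9, so r2c7=9.
Step 8. [r4c9∈{9}] only 9 remains possible at r4c9, so r4c9=9.
Step 9. [r6c2∈{7,9}] in row 6, 9 fits only at r6c2. So r6c2=9.
Step 10. [r3c2∈{8}] nothing but 8 survives at r3c2, so r3c2=8.
Step 11. [r8c1∈{7}] only 7 remains possible at r8c1. So r8c1=7.
Step 12. [r7c9∈{3,5}] across row 7, 3 lands solely at r7c9 ⇒ r7c9=3.
Step 13. [r8c6∈{6}] r8c6's peers cover all but 6. So r8c6=6.
Step 14. [r5c2∈{7}] r5c2 is down to just 7. So r5c2=7.
Step 15. [r3c8∈{1}] only 1 remains possible at r3c8. So r3c8=1.
Step 16. [r9c7∈{6}] r9c7's peers cover all but 6 ⇒ r9c7=6.
Step 17. [r4c8∈{2}] r4c8 has the single candidate 2, so r4c8=2.
Step 18. [r6c9∈{5}] r6c9 is down to just 5. So r6c9=5.
Step 19. [r2c9∈{4}] only 4 remains possible at r2c9. So r2c9=4.
Step 20. [r9c5∈{4}] nothing but 4 survives at r9c5. So r9c5=4.
Step 21. [r4c3∈{3}] r4c3 has the single candidate 3 ⇒ r4c3=3.
Step 22. [r3c1∈{9}] r3c1 is down to just 9 ⇒ r3c1=9.
Step 23. [r2c6∈{8}] r2c6's peers cover all but 8. So r2c6=8.
Step 24. [r6c7∈{7}] r6c7 is down to just 7 ⇒ r6c7=7.
Step 25. [r3c5∈{3}] r3c5's peers cover all but 3 ⇒ r3c5=3.
Step 26. [r5c3∈{5}] only 5 remains possible at r5c3. So r5c3=5.
Step 27. [r1c4∈{5}] r1c4 is down to just 5 ⇒ r1c4=5.
Step 28. [r5c1∈{8}] r5c1 is down to just 8. So r5c1=8.
Step 29. [r8c7∈{2}] r8c7's peers cover all but 2 ⇒ r8c7=2.
Step 30. [r8c9∈{8}] r8c9 is down to just 8 ⇒ r8c9=8.
Step 31. [r7c8∈{5}] r7c8's peers cover all but 5. So r7c8=5.
Step 32. [r6c5∈{1}] r6c5 is down to just 1. So r6c5=1.
Step 33. [r9c2∈{3}] r9c2 is down to just 3. So r9c2=3.
Step 34. [r5c4∈{9}] r5c4 has the single candidate 9. So r5c4=9.
Step 35. [r9c8∈{9}] nothing but 9 survives at r9c8, so r9c8=9.

Answer: 3 4 1 5 6 9 8 7 2 / 6 5 2 1 7 8 9 3 4 / 9 8 7 4 3 2 5 1 6 / 1 6 3 7 8 5 4 2 9 / 8 7 5 9 2 4 3 6 1 / 2 9 4 6 1 3 7 8 5 / 4 2 6 8 9 7 1 5 3 / 7 1 9 3 5 6 2 4 8 / 5 3 8 2 4 1 6 9 7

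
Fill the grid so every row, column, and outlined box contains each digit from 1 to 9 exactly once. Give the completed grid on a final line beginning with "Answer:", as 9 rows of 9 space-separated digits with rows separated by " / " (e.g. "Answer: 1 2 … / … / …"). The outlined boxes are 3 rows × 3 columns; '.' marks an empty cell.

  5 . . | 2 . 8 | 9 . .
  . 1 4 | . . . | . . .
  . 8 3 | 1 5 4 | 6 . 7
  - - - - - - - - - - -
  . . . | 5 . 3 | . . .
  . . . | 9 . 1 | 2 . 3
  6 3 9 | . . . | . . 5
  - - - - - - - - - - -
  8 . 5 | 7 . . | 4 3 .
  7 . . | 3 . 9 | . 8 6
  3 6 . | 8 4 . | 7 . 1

Step 1. [r9c3∈{2}] r9c3 has the single candidate 2 ⇒ r9c3=2.
Step 2. [r4c1∈{1,2,4}] r4c1 is the only open cell in col 1 admitting 1, so r4c1=1.
Step 3. [r8c5∈{1,2}] r8c5 is the only open cell in row 8 admitting 2. So r8c5=2.
Step 4. [r4c7∈{8}] r4c7 has the single candidate 8, so r4c7=8.
Step 5. [r4c3∈{7}] r4c3 is down to just 7 ⇒ r4c3=7.
Step 6. [r4c5∈{6}] r4c5 has the single candidate 6. So r4c5=6.
Step 7. [r2c5∈{3,7,9}] r2c5 is the only open cell in col 5 admitting 9, so r2c5=9.
Step 8. [r9c8∈{5,9}] row 9 places 9 nowhere but r9c8 ⇒ r9c8=9.
Step 9. [r4c8∈{4}] nothing but 4 survives at r4c8, so r4c8=4.
Step 10. [r3c8∈{2}] r3c8 is down to just 2. So r3c8=2.
Step 11. [r2c6∈{6,7}] r2c6 is the only open cell in row 2 admitting 7, so r2c6=7.
Step 12. [r6c5∈{7,8}] r6c5 is the only open cell in row 6 admitting 8 ⇒ r6c5=8.
Step 13. [r6c8∈{1,7}] 7 has one home in row 6: r6c8, so r6c8=7.
Step 14. [r8c2∈{4}] r8c2's peers cover all but 4. So r8c2=4.
Step 15. [r8c7∈{5}] only 5 remains possible at r8c7, so r8c7=5.
Step 16. [r6c6∈{2}] nothing but 2 survives at r6c6, so r6c6=2.
Step 17. [r2c9∈{8}] r2c9's peers cover all but 8 ⇒ r2c9=8.
Step 18. [r2c7∈{3}] nothing but 3 survives at r2c7 ⇒ r2c7=3.
Step 19. [r4c9∈{9}] r4c9 is down to just 9 ⇒ r4c9=9.
Step 20. [r2c1∈{2}] nothing but 2 survives at r2c1. So r2c1=2.
Step 21. [r1c5∈{3}] r1c5 is down to just 3, so r1c5=3.
Step 22. [r9c6∈{5}] nothing but 5 survives at r9c6, so r9c6=5.
Step 23. [r7c2∈{9}] only 9 remains possible at r7c2. So r7c2=9.
Step 24. [r5c1∈{4}] nothing but 4 survives at r5c1. So r5c1=4.
Step 25. [r1c9∈{4}] r1c9 has the single candidate 4 ⇒ r1c9=4.
Step 26. [r5c3∈{8}] nothing but 8 survives at r5c3. So r5c3=8.
Step 27. [r7c9∈{2}] r7c9's peers cover all but 2. So r7c9=2.
Step 28. [r6c4∈{4}] r6c4 is down to just 4, so r6c4=4.
Step 29. [r3c1∈{9}] r3c1 is down to just 9 ⇒ r3c1=9.
Step 30. [r1c3∈{6}] r1c3 is down to just 6 ⇒ r1c3=6.
Step 31. [r8c3∈{1}] r8c3 is down to just 1 ⇒ r8c3=1.
Step 32. [r2c4∈{6}] r2c4's peers cover all but 6. So r2c4=6.
Step 33. [r1c2∈{7}] r1c2's peers cover all but 7. So r1c2=7.
Step 34. [r1c8∈{1}] r1c8 has the single candidate 1, so r1c8=1.
Step 35. [r5c5∈{7}] nothing but 7 survives at r5c5. So r5c5=7.
Step 36. [r6c7∈{1}] r6c7 is down to just 1. So r6c7=1.
Step 37. [r2c8∈{5}] nothing but 5 survives at r2c8 ⇒ r2c8=5.
Step 38. [r4c2∈{2}] r4c2's peers cover all but 2 ⇒ r4c2=2.
Step 39. [r5c2∈{5}] r5c2's peers cover all but 5. So r5c2=5.
Step 40. [r7c6∈{6}] nothing but 6 survives at r7c6 ⇒ r7c6=6.
Step 41. [r7c5∈{1}] r7c5 has the single candidate 1, so r7c5=1.
Step 42. [r5c8∈{6}] r5c8's peers cover all but 6 ⇒ r5c8=6.

Answer: 5 7 6 2 3 8 9 1 4 / 2 1 4 6 9 7 3 5 8 / 9 8 3 1 5 4 6 2 7 / 1 2 7 5 6 3 8 4 9 / 4 5 8 9 7 1 2 6 3 / 6 3 9 4 8 2 1 7 5 / 8 9 5 7 1 6 4 3 2 / 7 4 1 3 2 9 5 8 6 / 3 6 2 8 4 5 7 9 1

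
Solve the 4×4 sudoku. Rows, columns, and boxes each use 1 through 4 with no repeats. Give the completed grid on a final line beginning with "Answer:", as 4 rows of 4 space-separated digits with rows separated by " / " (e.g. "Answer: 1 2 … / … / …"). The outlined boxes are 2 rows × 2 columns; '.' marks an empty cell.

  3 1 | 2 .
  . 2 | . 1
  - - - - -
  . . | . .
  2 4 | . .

Step 1. [r4c4∈{3}] r4c4 has the single candidate 3. So r4c4=3.
Step 2. [r1c4∈{4}] r1c4 is down to just 4. So r1c4=4.
Step 3. [r4c3∈{1}] r4c3 is down to just 1. So r4c3=1.
Step 4. [r2c1∈{4}] r2c1's peers cover all but 4 ⇒ r2c1=4.
Step 5. [r3c4∈{2}] nothing but 2 survives at r3c4. So r3c4=2.
Step 6. [r3c3∈{4}] nothing but 4 survives at r3c3. So r3c3=4.
Step 7. [r3c2∈{3}] only 3 remains possible at r3c2. So r3c2=3.
Step 8. [r3c1∈{1}] r3c1 has the single candidate 1 ⇒ r3c1=1.
Step 9. [r2c3∈{3}] nothing but 3 survives at r2c3 ⇒ r2c3=3.

Answer: 3 1 2 4 / 4 2 3 1 / 1 3 4 2 / 2 4 1 3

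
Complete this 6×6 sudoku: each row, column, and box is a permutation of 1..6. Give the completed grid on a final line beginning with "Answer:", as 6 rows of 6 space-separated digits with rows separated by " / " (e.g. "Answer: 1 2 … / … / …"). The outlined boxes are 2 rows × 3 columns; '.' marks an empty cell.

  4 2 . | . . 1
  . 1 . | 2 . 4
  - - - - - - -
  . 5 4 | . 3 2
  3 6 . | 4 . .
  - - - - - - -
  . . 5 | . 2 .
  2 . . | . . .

Step 1. [r1c4∈{3,5,6}] r1c4 is the only open cell in box 2 admitting 3 ⇒ r1c4=3.
Step 2. [r6c4∈{1,5,6}] across col 4, 5 lands solely at r6c4 ⇒ r6c4=5.
Step 3. [r1c3∈{6}] nothing but 6 survives at r1c3. So r1c3=6.
Step 4. [r6c5∈{1,4,6}] across col 5, 4 lands solely at r6c5, so r6c5=4.
Step 5. [r5c1∈{1,6}] r5c1 is the only open cell in col 1 admitting 6, so r5c1=6.
Step 6. [r6c2∈{3}] only 3 remains possible at r6c2. So r6c2=3.
Step 7. [r4c5∈{1,5}] in col 5, 1 fits only at r4c5, so r4c5=1.
Step 8. [r2c5∈{5,6}] across row 2, 6 lands solely at r2c5. So r2c5=6.
Step 9. [r4c6∈{5}] r4c6 is down to just 5. So r4c6=5.
Step 10. [r1c5∈{5}] r1c5's peers cover all but 5. So r1c5=5.
Step 11. [r3c4∈{6}] nothing but 6 survives at r3c4, so r3c4=6.
Step 12. [r6c3∈{1}] r6c3 is down to just 1. So r6c3=1.
Step 13. [r2c1∈{5}] only 5 remains possible at r2c1 ⇒ r2c1=5.
Step 14. [r3c1∈{1}] r3c1 has the single candidate 1 ⇒ r3c1=1.
Step 15. [r2c3∈{3}] nothing but 3 survives at r2c3, so r2c3=3.
Step 16. [r5c4∈{1}] r5c4 is down to just 1, so r5c4=1.
Step 17. [r5c2∈{4}] r5c2's peers cover all but 4 ⇒ r5c2=4.
Step 18. [r4c3∈{2}] r4c3's peers cover all but 2, so r4c3=2.
Step 19. [r6c6∈{6}] r6c6's peers cover all but 6. So r6c6=6.
Step 20. [r5c6∈{3}] r5c6's peers cover all but 3. So r5c6=3.

Answer: 4 2 6 3 5 1 / 5 1 3 2 6 4 / 1 5 4 6 3 2 / 3 6 2 4 1 5 / 6 4 5 1 2 3 / 2 3 1 5 4 6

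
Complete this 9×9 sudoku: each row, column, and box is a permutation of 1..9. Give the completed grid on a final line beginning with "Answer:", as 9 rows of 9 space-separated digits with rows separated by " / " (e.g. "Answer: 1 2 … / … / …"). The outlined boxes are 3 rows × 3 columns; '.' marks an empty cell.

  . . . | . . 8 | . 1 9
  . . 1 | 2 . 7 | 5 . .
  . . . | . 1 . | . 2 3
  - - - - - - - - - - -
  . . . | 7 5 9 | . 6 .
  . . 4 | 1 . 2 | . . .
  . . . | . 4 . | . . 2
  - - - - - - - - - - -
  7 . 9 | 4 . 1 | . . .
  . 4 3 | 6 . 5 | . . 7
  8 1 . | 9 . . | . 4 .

Step 1. [r2c8∈{8}] r2c8 is down to just 8 ⇒ r2c8=8.
Step 2. [r8c1∈{2}] only 2 remains possible at r8c1 ⇒ r8c1=2.
Step 3. [r6c4∈{3,8}] col 4 places 8 nowhere but r6c4. So r6c4=8.
Step 4. [r4c9∈{1,4,8}] r4c9 is the only open cell in col 9 admitting 1 ⇒ r4c9=1.
Step 5. [r4c1∈{3}] nothing but 3 survives at r4c1. So r4c1=3.
Step 6. [r1c4∈{3,5}] across col 4, 3 lands solely at r1c4 ⇒ r1c4=3.
Step 7. [r1c5∈{6}] r1c5 is down to just 6, so r1c5=6.
Step 8. [r5c5∈{3}] r5c5 is down to just 3. So r5c5=3.
Step 9. [r2c9∈{4,6}] across col 9, 4 lands solely at r2c9 ⇒ r2c9=4.
Step 10. [r3c7∈{6,7}] 6 has one home in box 3: r3c7. So r3c7=6.
Step 11. [r1c7∈{7}] only 7 remains possible at r1c7, so r1c7=7.
Step 12. [r6c1∈{1,5,6,9}] row 6 places 1 nowhere but r6c1, so r6c1=1.
Step 13. [r8c8∈{9}] only 9 remains possible at r8c8, so r8c8=9.
Step 14. [r3c4∈{5}] only 5 remains possible at r3c4. So r3c4=5.
Step 15. [r1c1∈{4,5}] across row 1, 4 lands solely at r1c1 ⇒ r1c1=4.
Step 16. [r5c1∈{5,6,9}] 5 has one home in col 1: r5c1. So r5c1=5.
Step 17. [r5c2∈{6,7,8,9}] across row 5, 6 lands solely at r5c2, so r5c2=6.
Step 18. [r6c2∈{7,9}] box 4 places 9 nowhere but r6c2. So r6c2=9.
Step 19. [r7c2∈{5}] r7c2 has the single candidate 5 ⇒ r7c2=5.
Step 20. [r5c9∈{8}] r5c9's peers cover all but 8, so r5c9=8.
Step 21. [r7c8∈{3}] r7c8 is down to just 3. So r7c8=3.
Step 22. [r3c2∈{7,8}] in col 2, 7 fits only at r3c2. So r3c2=7.
Step 23. [r8c5∈{8}] r8c5's peers cover all but 8 ⇒ r8c5=8.
Step 24. [r7c5∈{2}] r7c5 has the single candidate 2 ⇒ r7c5=2.
Step 25. [r4c2∈{2,8}] 8 has one home in col 2: r4c2. So r4c2=8.
Step 26. [r2c1∈{6,9}] row 2 places 6 nowhere but r2c1 ⇒ r2c1=6.
Step 27. [r9c3∈{6}] r9c3 has the single candidate 6, so r9c3=6.
Step 28. [r1c3∈{2,5}] across row 1, 5 lands solely at r1c3, so r1c3=5.
Step 29. [r5c8∈{7}] only 7 remains possible at r5c8. So r5c8=7.
Step 30. [r6c8∈{5}] r6c8 is down to just 5, so r6c8=5.
Step 31. [r6c6∈{6}] r6c6 has the single candidate 6 ⇒ r6c6=6.
Step 32. [r6c3∈{7}] r6c3's peers cover all but 7. So r6c3=7.
Step 33. [r8c7∈{1}] r8c7's peers cover all but 1, so r8c7=1.
Step 34. [r2c5∈{9}] r2c5's peers cover all but 9, so r2c5=9.
Step 35. [r9c9∈{5}] r9c9's peers cover all but 5, so r9c9=5.
Step 36. [r4c3∈{2}] nothing but 2 survives at r4c3, so r4c3=2.
Step 37. [r7c9∈{6}] r7c9 has the single candidate 6. So r7c9=6.
Step 38. [r9c5∈{7}] r9c5 is down to just 7, so r9c5=7.
Step 39. [r9c6∈{3}] only 3 remains possible at r9c6, so r9c6=3.
Step 40. [r3c1∈{9}] r3c1 has the single candidate 9. So r3c1=9.
Step 41. [r3c3∈{8}] only 8 remains possible at r3c3, so r3c3=8.
Step 42. [r9c7∈{2}] nothing but 2 survives at r9c7. So r9c7=2.
Step 43. [r2c2∈{3}] only 3 remains possible at r2c2 ⇒ r2c2=3.
Step 44. [r6c7∈{3}] nothing but 3 survives at r6c7. So r6c7=3.
Step 45. [r3c6∈{4}] only 4 remains possible at r3c6. So r3c6=4.
Step 46. [r7c7∈{8}] r7c7 is down to just 8. So r7c7=8.
Step 47. [r4c7∈{4}] nothing but 4 survives at r4c7. So r4c7=4.
Step 48. [r1c2∈{2}] r1c2 is down to just 2. So r1c2=2.
Step 49. [r5c7∈{9}] r5c7 is down to just 9, so r5c7=9.

Answer: 4 2 5 3 6 8 7 1 9 / 6 3 1 2 9 7 5 8 4 / 9 7 8 5 1 4 6 2 3 / 3 8 2 7 5 9 4 6 1 / 5 6 4 1 3 2 9 7 8 / 1 9 7 8 4 6 3 5 2 / 7 5 9 4 2 1 8 3 6 / 2 4 3 6 8 5 1 9 7 / 8 1 6 9 7 3 2 4 5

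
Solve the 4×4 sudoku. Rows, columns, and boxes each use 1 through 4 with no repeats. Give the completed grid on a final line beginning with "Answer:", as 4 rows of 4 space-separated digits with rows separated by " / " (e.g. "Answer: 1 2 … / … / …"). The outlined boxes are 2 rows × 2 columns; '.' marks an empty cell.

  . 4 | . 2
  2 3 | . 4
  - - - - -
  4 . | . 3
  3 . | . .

Step 1. [r2c3∈{1}] r2c3's peers cover all but 1. So r2c3=1.
Step 2. [r3c3∈{2}] r3c3 has the single candidate 2. So r3c3=2.
Step 3. [r4c4∈{1}] nothing but 1 survives at r4c4 ⇒ r4c4=1.
Step 4. [r4c3∈{4}] r4c3 has the single candidate 4, so r4c3=4.
Step 5. [r1c1∈{1}] only 1 remains possible at r1c1. So r1c1=1.
Step 6. [r4c2∈{2}] r4c2 has the single candidate 2. So r4c2=2.
Step 7. [r3c2∈{1}] r3c2 has the single candidate 1. So r3c2=1.
Step 8. [r1c3∈{3}] r1c3 is down to just 3 ⇒ r1c3=3.

Answer: 1 4 3 2 / 2 3 1 4 / 4 1 2 3 / 3 2 4 1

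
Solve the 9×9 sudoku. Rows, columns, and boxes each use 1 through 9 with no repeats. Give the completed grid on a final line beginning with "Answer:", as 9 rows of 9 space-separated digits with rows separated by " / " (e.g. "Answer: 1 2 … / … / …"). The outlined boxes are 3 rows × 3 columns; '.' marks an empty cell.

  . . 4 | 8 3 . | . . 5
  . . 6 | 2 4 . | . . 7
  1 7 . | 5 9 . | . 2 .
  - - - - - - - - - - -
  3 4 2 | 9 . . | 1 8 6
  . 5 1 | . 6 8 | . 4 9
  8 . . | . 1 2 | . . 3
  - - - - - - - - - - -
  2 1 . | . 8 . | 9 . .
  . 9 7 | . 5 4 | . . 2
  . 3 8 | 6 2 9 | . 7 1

Step 1. [r7c8∈{3,5,6}] r7c8 is the only open cell in row 7 admitting 6 ⇒ r7c8=6.
Step 2. [r1c6∈{1,6,7}] 7 has one home in row 1: r1c6. So r1c6=7.
Step 3. [r5c4∈{3,7}] r5c4 is the only open cell in row 5 admitting 3, so r5c4=3.
Step 4. [r8c7∈{3,8}] 8 has one home in row 8: r8c7. So r8c7=8.
Step 5. [r9c7∈{4,5}] 5 has one home in box 9: r9c7 ⇒ r9c7=5.
Step 6. [r3c7∈{3,4,6}] across col 7, 4 lands solely at r3c7, so r3c7=4.
Step 7. [r1c1∈{9}] r1c1's peers cover all but 9. So r1c1=9.
Step 8. [r2c8∈{1,3,9}] 9 has one home in row 2: r2c8 ⇒ r2c8=9.
Step 9. [r6c7∈{7}] r6c7 is down to just 7. So r6c7=7.
Step 10. [r2c1∈{5}] r2c1 is down to just 5 ⇒ r2c1=5.
Step 11. [r6c3∈{9}] nothing but 9 survives at r6c3 ⇒ r6c3=9.
Step 12. [r5c7∈{2}] r5c7 is down to just 2, so r5c7=2.
Step 13. [r6c8∈{5}] r6c8's peers cover all but 5 ⇒ r6c8=5.
Step 14. [r2c7∈{3}] r2c7 has the single candidate 3 ⇒ r2c7=3.
Step 15. [r5c1∈{7}] r5c1's peers cover all but 7, so r5c1=7.
Step 16. [r4c5∈{7}] r4c5 has the single candidate 7 ⇒ r4c5=7.
Step 17. [r1c7∈{6}] r1c7 is down to just 6, so r1c7=6.
Step 18. [r8c4∈{1}] r8c4's peers cover all but 1. So r8c4=1.
Step 19. [r7c4∈{7}] r7c4 is down to just 7 ⇒ r7c4=7.
Step 20. [r7c9∈{4}] nothing but 4 survives at r7c9. So r7c9=4.
Step 21. [r8c1∈{6}] r8c1 is down to just 6, so r8c1=6.
Step 22. [r3c3∈{3}] only 3 remains possible at r3c3, so r3c3=3.
Step 23. [r8c8∈{3}] only 3 remains possible at r8c8, so r8c8=3.
Step 24. [r2c6∈{1}] only 1 remains possible at r2c6, so r2c6=1.
Step 25. [r3c6∈{6}] only 6 remains possible at r3c6. So r3c6=6.
Step 26. [r6c2∈{6}] r6c2 has the single candidate 6, so r6c2=6.
Step 27. [r4c6∈{5}] r4c6 has the single candidate 5. So r4c6=5.
Step 28. [r6c4∈{4}] r6c4's peers cover all but 4. So r6c4=4.
Step 29. [r7c3∈{5}] nothing but 5 survives at r7c3 ⇒ r7c3=5.
Step 30. [r1c8∈{1}] only 1 remains possible at r1c8, so r1c8=1.
Step 31. [r9c1∈{4}] only 4 remains possible at r9c1 ⇒ r9c1=4.
Step 32. [r7c6∈{3}] r7c6 is down to just 3 ⇒ r7c6=3.
Step 33. [r2c2∈{8}] only 8 remains possible at r2c2, so r2c2=8.
Step 34. [r3c9∈{8}] nothing but 8 survives at r3c9. So r3c9=8.
Step 35. [r1c2∈{2}] r1c2 is down to just 2. So r1c2=2.

Answer: 9 2 4 8 3 7 6 1 5 / 5 8 6 2 4 1 3 9 7 / 1 7 3 5 9 6 4 2 8 / 3 4 2 9 7 5 1 8 6 / 7 5 1 3 6 8 2 4 9 / 8 6 9 4 1 2 7 5 3 / 2 1 5 7 8 3 9 6 4 / 6 9 7 1 5 4 8 3 2 / 4 3 8 6 2 9 5 7 1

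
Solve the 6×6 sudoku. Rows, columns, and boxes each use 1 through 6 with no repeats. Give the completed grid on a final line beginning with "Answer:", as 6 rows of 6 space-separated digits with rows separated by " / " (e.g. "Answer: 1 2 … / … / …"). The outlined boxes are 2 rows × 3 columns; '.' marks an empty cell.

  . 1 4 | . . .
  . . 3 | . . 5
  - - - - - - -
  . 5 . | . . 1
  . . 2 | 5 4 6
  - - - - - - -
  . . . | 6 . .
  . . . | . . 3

Step 1. [r1c6∈{2}] r1c6 has the single candidate 2. So r1c6=2.
Step 2. [r3c1∈{3,4,6}] across row 3, 4 lands solely at r3c1, so r3c1=4.
Step 3. [r1c1∈{5,6}] row 1 places 5 nowhere but r1c1, so r1c1=5.
Step 4. [r4c1∈{1,3}] in row 4, 1 fits only at r4c1, so r4c1=1.
Step 5. [r1c5∈{3,6}] r1c5 is the only open cell in row 1 admitting 6, so r1c5=6.
Step 6. [r2c5∈{1}] r2c5 is down to just 1, so r2c5=1.
Step 7. [r6c4∈{1,2,4}] across col 4, 1 lands solely at r6c4 ⇒ r6c4=1.
Step 8. [r6c2∈{2,4,6}] in row 6, 4 fits only at r6c2, so r6c2=4.
Step 9. [r3c4∈{2,3}] across col 4, 2 lands solely at r3c4 ⇒ r3c4=2.
Step 10. [r5c1∈{2,3}] 3 has one home in col 1: r5c1 ⇒ r5c1=3.
Step 11. [r5c2∈{2}] r5c2's peers cover all but 2 ⇒ r5c2=2.
Step 12. [r5c5∈{5}] only 5 remains possible at r5c5, so r5c5=5.
Step 13. [r6c1∈{6}] r6c1 is down to just 6. So r6c1=6.
Step 14. [r5c6∈{4}] r5c6 has the single candidate 4, so r5c6=4.
Step 15. [r6c3∈{5}] r6c3's peers cover all but 5 ⇒ r6c3=5.
Step 16. [r2c4∈{4}] nothing but 4 survives at r2c4 ⇒ r2c4=4.
Step 17. [r4c2∈{3}] r4c2's peers cover all but 3 ⇒ r4c2=3.
Step 18. [r5c3∈{1}] r5c3's peers cover all but 1. So r5c3=1.
Step 19. [r3c5∈{3}] only 3 remains possible at r3c5, so r3c5=3.
Step 20. [r2c1∈{2}] only 2 remains possible at r2c1. So r2c1=2.
Step 21. [r3c3∈{6}] r3c3 is down to just 6. So r3c3=6.
Step 22. [r1c4∈{3}] nothing but 3 survives at r1c4, so r1c4=3.
Step 23. [r6c5∈{2}] r6c5 is down to just 2 ⇒ r6c5=2.
Step 24. [r2c2∈{6}] r2c2 is down to just 6 ⇒ r2c2=6.

Answer: 5 1 4 3 6 2 / 2 6 3 4 1 5 / 4 5 6 2 3 1 / 1 3 2 5 4 6 / 3 2 1 6 5 4 / 6 4 5 1 2 3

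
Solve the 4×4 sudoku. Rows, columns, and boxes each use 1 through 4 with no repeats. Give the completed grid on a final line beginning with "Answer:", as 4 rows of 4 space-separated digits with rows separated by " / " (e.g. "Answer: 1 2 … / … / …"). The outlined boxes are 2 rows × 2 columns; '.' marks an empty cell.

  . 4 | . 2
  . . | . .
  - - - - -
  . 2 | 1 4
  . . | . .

Step 1. [r1c3∈{3}] nothing but 3 survives at r1c3 ⇒ r1c3=3.
Step 2. [r3c1∈{3}] r3c1 is down to just 3 ⇒ r3c1=3.
Step 3. [r1c1∈{1}] r1c1 has the single candidate 1. So r1c1=1.
Step 4. [r2c1∈{2}] r2c1 has the single candidate 2 ⇒ r2c1=2.
Step 5. [r4c3∈{2}] only 2 remains possible at r4c3. So r4c3=2.
Step 6. [r2c2∈{3}] r2c2 is down to just 3, so r2c2=3.
Step 7. [r2c3∈{4}] r2c3's peers cover all but 4 ⇒ r2c3=4.
Step 8. [r4c4∈{3}] r4c4's peers cover all but 3 ⇒ r4c4=3.
Step 9. [r4c1∈{4}] r4c1 has the single candidate 4. So r4c1=4.
Step 10. [r2c4∈{1}] nothing but 1 survives at r2c4 ⇒ r2c4=1.
Step 11. [r4c2∈{1}] r4c2 has the single candidate 1 ⇒ r4c2=1.

Answer: 1 4 3 2 / 2 3 4 1 / 3 2 1 4 / 4 1 2 3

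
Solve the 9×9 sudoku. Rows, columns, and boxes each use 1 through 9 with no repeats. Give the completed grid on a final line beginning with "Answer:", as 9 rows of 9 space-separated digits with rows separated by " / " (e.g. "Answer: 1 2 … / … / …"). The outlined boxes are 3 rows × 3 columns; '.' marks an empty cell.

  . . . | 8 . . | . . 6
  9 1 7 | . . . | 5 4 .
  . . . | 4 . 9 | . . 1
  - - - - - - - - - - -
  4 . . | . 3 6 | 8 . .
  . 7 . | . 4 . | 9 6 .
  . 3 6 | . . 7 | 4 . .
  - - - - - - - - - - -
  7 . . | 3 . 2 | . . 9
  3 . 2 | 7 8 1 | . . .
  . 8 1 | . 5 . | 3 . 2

Step 1. [r6c9∈{5}] r6c9 is down to just 5, so r6c9=5.
Step 2. [r6c1∈{1,2,8}] r6c1 is the only open cell in row 6 admitting 8. So r6c1=8.
Step 3. [r5c3∈{5}] nothing but 5 survives at r5c3 ⇒ r5c3=5.
Step 4. [r7c5∈{6}] r7c5's peers cover all but 6 ⇒ r7c5=6.
Step 5. [r6c5∈{1,2,9}] across col 5, 9 lands solely at r6c5, so r6c5=9.
Step 6. [r8c2∈{4,5,6,9}] row 8 places 9 nowhere but r8c2, so r8c2=9.
Step 7. [r4c2∈{2}] r4c2's peers cover all but 2 ⇒ r4c2=2.
Step 8. [r7c2∈{4,5}] box 7 places 5 nowhere but r7c2, so r7c2=5.
Step 9. [r6c8∈{1,2}] r6c8 is the only open cell in box 6 admitting 2, so r6c8=2.
Step 10. [r9c8∈{7}] r9c8 is down to just 7 ⇒ r9c8=7.
Step 11. [r2c5∈{2}] nothing but 2 survives at r2c5. So r2c5=2.
Step 12. [r3c1∈{2,5,6}] r3c1 is the only open cell in row 3 admitting 5. So r3c1=5.
Step 13. [r2c6∈{3}] r2c6 is down to just 3 ⇒ r2c6=3.
Step 14. [r6c4∈{1}] r6c4 is down to just 1, so r6c4=1.
Step 15. [r3c7∈{2,7}] row 3 places 2 nowhere but r3c7, so r3c7=2.
Step 16. [r3c3∈{3,8}] across col 3, 8 lands solely at r3c3. So r3c3=8.
Step 17. [r1c3∈{3,4}] in col 3, 3 fits only at r1c3. So r1c3=3.
Step 18. [r7c7∈{1}] r7c7 has the single candidate 1, so r7c7=1.
Step 19. [r1c7∈{7}] nothing but 7 survives at r1c7. So r1c7=7.
Step 20. [r1c6∈{5}] r1c6's peers cover all but 5. So r1c6=5.
Step 21. [r1c8∈{9}] r1c8 is down to just 9, so r1c8=9.
Step 22. [r7c3∈{4}] r7c3 is down to just 4. So r7c3=4.
Step 23. [r1c2∈{4}] only 4 remains possible at r1c2, so r1c2=4.
Step 24. [r2c9∈{8}] only 8 remains possible at r2c9. So r2c9=8.
Step 25. [r2c4∈{6}] r2c4's peers cover all but 6 ⇒ r2c4=6.
Step 26. [r5c1∈{1}] nothing but 1 survives at r5c1, so r5c1=1.
Step 27. [r5c6∈{8}] r5c6's peers cover all but 8 ⇒ r5c6=8.
Step 28. [r4c9∈{7}] only 7 remains possible at r4c9. So r4c9=7.
Step 29. [r9c1∈{6}] nothing but 6 survives at r9c1 ⇒ r9c1=6.
Step 30. [r3c8∈{3}] nothing but 3 survives at r3c8, so r3c8=3.
Step 31. [r3c2∈{6}] only 6 remains possible at r3c2 ⇒ r3c2=6.
Step 32. [r8c9∈{4}] r8c9 is down to just 4, so r8c9=4.
Step 33. [r4c4∈{5}] r4c4's peers cover all but 5. So r4c4=5.
Step 34. [r1c5∈{1}] r1c5 has the single candidate 1. So r1c5=1.
Step 35. [r5c4∈{2}] nothing but 2 survives at r5c4 ⇒ r5c4=2.
Step 36. [r4c3∈{9}] only 9 remains possible at r4c3 ⇒ r4c3=9.
Step 37. [r8c7∈{6}] r8c7 is down to just 6. So r8c7=6.
Step 38. [r4c8∈{1}] r4c8 has the single candidate 1 ⇒ r4c8=1.
Step 39. [r9c4∈{9}] nothing but 9 survives at r9c4. So r9c4=9.
Step 40. [r1c1∈{2}] nothing but 2 survives at r1c1. So r1c1=2.
Step 41. [r5c9∈{3}] r5c9 has the single candidate 3 ⇒ r5c9=3.
Step 42. [r8c8∈{5}] r8c8 is down to just 5. So r8c8=5.
Step 43. [r7c8∈{8}] r7c8 has the single candidate 8, so r7c8=8.
Step 44. [r9c6∈{4}] nothing but 4 survives at r9c6 ⇒ r9c6=4.
Step 45. [r3c5∈{7}] r3c5 is down to just 7 ⇒ r3c5=7.

Answer: 2 4 3 8 1 5 7 9 6 / 9 1 7 6 2 3 5 4 8 / 5 6 8 4 7 9 2 3 1 / 4 2 9 5 3 6 8 1 7 / 1 7 5 2 4 8 9 6 3 / 8 3 6 1 9 7 4 2 5 / 7 5 4 3 6 2 1 8 9 / 3 9 2 7 8 1 6 5 4 / 6 8 1 9 5 4 3 7 2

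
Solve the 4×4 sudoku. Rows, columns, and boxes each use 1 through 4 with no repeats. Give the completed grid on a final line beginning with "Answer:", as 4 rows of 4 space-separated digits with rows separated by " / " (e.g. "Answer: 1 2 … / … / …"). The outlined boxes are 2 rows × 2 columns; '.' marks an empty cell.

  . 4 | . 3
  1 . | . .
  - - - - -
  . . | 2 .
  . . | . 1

Step 1. [r3c4∈{4}] nothing but 4 survives at r3c4 ⇒ r3c4=4.
Step 2. [r2c2∈{2,3}] r2c2 is the only open cell in row 2 admitting 3, so r2c2=3.
Step 3. [r4c1∈{2,3,4}] in row 4, 4 fits only at r4c1 ⇒ r4c1=4.
Step 4. [r2c3∈{4}] only 4 remains possible at r2c3 ⇒ r2c3=4.
Step 5. [r1c3∈{1}] only 1 remains possible at r1c3 ⇒ r1c3=1.
Step 6. [r4c2∈{2}] r4c2 has the single candidate 2 ⇒ r4c2=2.
Step 7. [r3c1∈{3}] r3c1 has the single candidate 3, so r3c1=3.
Step 8. [r3c2∈{1}] only 1 remains possible at r3c2 ⇒ r3c2=1.
Step 9. [r2c4∈{2}] nothing but 2 survives at r2c4, so r2c4=2.
Step 10. [r1c1∈{2}] only 2 remains possible at r1c1. So r1c1=2.
Step 11. [r4c3∈{3}] r4c3 is down to just 3. So r4c3=3.

Answer: 2 4 1 3 / 1 3 4 2 / 3 1 2 4 / 4 2 3 1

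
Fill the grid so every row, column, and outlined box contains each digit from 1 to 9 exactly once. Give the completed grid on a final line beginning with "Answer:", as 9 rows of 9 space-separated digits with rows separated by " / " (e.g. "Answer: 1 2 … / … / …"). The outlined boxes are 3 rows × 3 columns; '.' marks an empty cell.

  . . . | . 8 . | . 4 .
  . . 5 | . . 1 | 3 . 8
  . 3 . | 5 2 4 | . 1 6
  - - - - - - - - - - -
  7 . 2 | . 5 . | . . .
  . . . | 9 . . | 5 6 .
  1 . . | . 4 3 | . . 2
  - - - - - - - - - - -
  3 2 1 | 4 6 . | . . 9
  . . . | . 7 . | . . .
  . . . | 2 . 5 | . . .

Step 1. [r8c1∈{4,5,6,8,9}] col 1 places 5 nowhere but r8c1, so r8c1=5.
Step 2. [r7c6∈{8}] nothing but 8 survives at r7c6, so r7c6=8.
Step 3. [r7c7∈{7}] r7c7 has the single candidate 7, so r7c7=7.
Step 4. [r3c7∈{9}] r3c7's peers cover all but 9. So r3c7=9.
Step 5. [r6c7∈{8}] only 8 remains possible at r6c7, so r6c7=8.
Step 6. [r9c5∈{1,3,9}] across col 5, 3 lands solely at r9c5, so r9c5=3.
Step 7. [r3c3∈{7,8}] 7 has one home in row 3: r3c3. So r3c3=7.
Step 8. [r4c6∈{6}] r4c6 has the single candidate 6. So r4c6=6.
Step 9. [r9c2∈{4,6,7,8,9}] 7 has one home in row 9: r9c2, so r9c2=7.
Step 10. [r6c4∈{7}] r6c4 is down to just 7. So r6c4=7.
Step 11. [r5c9∈{1,3,4,7}] r5c9 is the only open cell in row 5 admitting 7, so r5c9=7.
Step 12. [r2c4∈{6}] r2c4 has the single candidate 6 ⇒ r2c4=6.
Step 13. [r6c8∈{9}] r6c8 has the single candidate 9. So r6c8=9.
Step 14. [r4c2∈{4,8,9}] 9 has one home in row 4: r4c2. So r4c2=9.
Step 15. [r6c3∈{6}] nothing but 6 survives at r6c3, so r6c3=6.
Step 16. [r1c3∈{9}] r1c3's peers cover all but 9 ⇒ r1c3=9.
Step 17. [r8c4∈{1}] nothing but 1 survives at r8c4 ⇒ r8c4=1.
Step 18. [r2c2∈{4}] nothing but 4 survives at r2c2. So r2c2=4.
Step 19. [r1c7∈{2}] r1c7 has the single candidate 2, so r1c7=2.
Step 20. [r5c2∈{8}] r5c2's peers cover all but 8, so r5c2=8.
Step 21. [r8c2∈{6}] only 6 remains possible at r8c2, so r8c2=6.
Step 22. [r8c7∈{4}] nothing but 4 survives at r8c7. So r8c7=4.
Step 23. [r8c3∈{8}] only 8 remains possible at r8c3 ⇒ r8c3=8.
Step 24. [r8c9∈{3}] r8c9's peers cover all but 3 ⇒ r8c9=3.
Step 25. [r4c7∈{1}] r4c7 is down to just 1, so r4c7=1.
Step 26. [r5c1∈{4}] nothing but 4 survives at r5c1, so r5c1=4.
Step 27. [r9c8∈{8}] nothing but 8 survives at r9c8 ⇒ r9c8=8.
Step 28. [r1c6∈{7}] r1c6 has the single candidate 7 ⇒ r1c6=7.
Step 29. [r6c2∈{5}] r6c2's peers cover all but 5. So r6c2=5.
Step 30. [r9c3∈{4}] r9c3 has the single candidate 4, so r9c3=4.
Step 31. [r4c8∈{3}] nothing but 3 survives at r4c8 ⇒ r4c8=3.
Step 32. [r1c1∈{6}] r1c1 is down to just 6, so r1c1=6.
Step 33. [r9c9∈{1}] r9c9 has the single candidate 1, so r9c9=1.
Step 34. [r1c9∈{5}] r1c9 is down to just 5, so r1c9=5.
Step 35. [r7c8∈{5}] r7c8 is down to just 5. So r7c8=5.
Step 36. [r3c1∈{8}] nothing but 8 survives at r3c1, so r3c1=8.
Step 37. [r5c6∈{2}] r5c6 has the single candidate 2 ⇒ r5c6=2.
Step 38. [r1c4∈{3}] r1c4 is down to just 3 ⇒ r1c4=3.
Step 39. [r5c3∈{3}] r5c3 has the single candidate 3 ⇒ r5c3=3.
Step 40. [r9c1∈{9}] r9c1 is down to just 9. So r9c1=9.
Step 41. [r2c8∈{7}] r2c8's peers cover all but 7. So r2c8=7.
Step 42. [r1c2∈{1}] r1c2 has the single candidate 1, so r1c2=1.
Step 43. [r2c5∈{9}] r2c5's peers cover all but 9 ⇒ r2c5=9.
Step 44. [r8c6∈{9}] r8c6 is down to just 9. So r8c6=9.
Step 45. [r9c7∈{6}] r9c7 is down to just 6 ⇒ r9c7=6.
Step 46. [r2c1∈{2}] r2c1 has the single candidate 2 ⇒ r2c1=2.
Step 47. [r8c8∈{2}] nothing but 2 survives at r8c8 ⇒ r8c8=2.
Step 48. [r4c4∈{8}] nothing but 8 survives at r4c4. So r4c4=8.
Step 49. [r5c5∈{1}] r5c5 has the single candidate 1, so r5c5=1.
Step 50. [r4c9∈{4}] only 4 remains possible at r4c9, so r4c9=4.

Answer: 6 1 9 3 8 7 2 4 5 / 2 4 5 6 9 1 3 7 8 / 8 3 7 5 2 4 9 1 6 / 7 9 2 8 5 6 1 3 4 / 4 8 3 9 1 2 5 6 7 / 1 5 6 7 4 3 8 9 2 / 3 2 1 4 6 8 7 5 9 / 5 6 8 1 7 9 4 2 3 / 9 7 4 2 3 5 6 8 1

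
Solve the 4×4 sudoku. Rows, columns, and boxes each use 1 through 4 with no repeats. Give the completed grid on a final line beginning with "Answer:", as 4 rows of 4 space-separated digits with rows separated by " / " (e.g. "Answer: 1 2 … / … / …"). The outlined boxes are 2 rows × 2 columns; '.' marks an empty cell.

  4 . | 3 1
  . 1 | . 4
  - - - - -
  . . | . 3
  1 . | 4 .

Step 1. [r3c1∈{2}] only 2 remains possible at r3c1, so r3c1=2.
Step 2. [r2c3∈{2}] r2c3 is down to just 2, so r2c3=2.
Step 3. [r1c2∈{2}] only 2 remains possible at r1c2, so r1c2=2.
Step 4. [r4c2∈{3}] nothing but 3 survives at r4c2, so r4c2=3.
Step 5. [r4c4∈{2}] r4c4 has the single candidate 2, so r4c4=2.
Step 6. [r3c2∈{4}] only 4 remains possible at r3c2. So r3c2=4.
Step 7. [r3c3∈{1}] r3c3 has the single candidate 1, so r3c3=1.
Step 8. [r2c1∈{3}] nothing but 3 survives at r2c1, so r2c1=3.

Answer: 4 2 3 1 / 3 1 2 4 / 2 4 1 3 / 1 3 4 2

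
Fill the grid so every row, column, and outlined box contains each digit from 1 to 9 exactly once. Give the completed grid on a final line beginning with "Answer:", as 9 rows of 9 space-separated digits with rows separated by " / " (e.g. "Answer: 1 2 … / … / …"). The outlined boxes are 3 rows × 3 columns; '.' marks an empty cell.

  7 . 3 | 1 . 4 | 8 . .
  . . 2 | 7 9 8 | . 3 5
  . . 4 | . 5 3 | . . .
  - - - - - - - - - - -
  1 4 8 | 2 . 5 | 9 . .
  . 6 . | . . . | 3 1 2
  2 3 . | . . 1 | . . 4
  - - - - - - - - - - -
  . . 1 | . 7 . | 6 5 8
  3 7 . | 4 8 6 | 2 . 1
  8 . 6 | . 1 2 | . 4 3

Step 1. [r7c6∈{9}] r7c6 has the single candidate 9. So r7c6=9.
Step 2. [r3c4∈{6}] only 6 remains possible at r3c4 ⇒ r3c4=6.
Step 3. [r3c1∈{9}] r3c1 is down to just 9, so r3c1=9.
Step 4. [r8c3∈{5,9}] 5 has one home in row 8: r8c3, so r8c3=5.
Step 5. [r3c9∈{7}] r3c9 has the single candidate 7 ⇒ r3c9=7.
Step 6. [r4c9∈{6}] r4c9 has the single candidate 6. So r4c9=6.
Step 7. [r5c4∈{8,9}] row 5 places 8 nowhere but r5c4, so r5c4=8.
Step 8. [r5c3∈{7,9}] across row 5, 9 lands solely at r5c3 ⇒ r5c3=9.
Step 9. [r6c3∈{7}] r6c3's peers cover all but 7, so r6c3=7.
Step 10. [r1c8∈{2,6,9}] in row 1, 6 fits only at r1c8 ⇒ r1c8=6.
Step 11. [r2c2∈{1}] nothing but 1 survives at r2c2. So r2c2=1.
Step 12. [r5c5∈{4}] r5c5's peers cover all but 4. So r5c5=4.
Step 13. [r8c8∈{9}] r8c8's peers cover all but 9 ⇒ r8c8=9.
Step 14. [r7c1∈{4}] r7c1 has the single candidate 4, so r7c1=4.
Step 15. [r1c2∈{5}] r1c2 is down to just 5, so r1c2=5.
Step 16. [r5c1∈{5}] only 5 remains possible at r5c1, so r5c1=5.
Step 17. [r9c4∈{5}] r9c4's peers cover all but 5. So r9c4=5.
Step 18. [r6c8∈{8}] nothing but 8 survives at r6c8. So r6c8=8.
Step 19. [r6c5∈{6}] only 6 remains possible at r6c5 ⇒ r6c5=6.
Step 20. [r7c2∈{2}] r7c2 has the single candidate 2, so r7c2=2.
Step 21. [r6c7∈{5}] r6c7 is down to just 5 ⇒ r6c7=5.
Step 22. [r3c8∈{2}] nothing but 2 survives at r3c8 ⇒ r3c8=2.
Step 23. [r2c1∈{6}] r2c1 has the single candidate 6. So r2c1=6.
Step 24. [r1c9∈{9}] r1c9's peers cover all but 9 ⇒ r1c9=9.
Step 25. [r3c2∈{8}] r3c2's peers cover all but 8, so r3c2=8.
Step 26. [r7c4∈{3}] only 3 remains possible at r7c4 ⇒ r7c4=3.
Step 27. [r9c7∈{7}] r9c7 is down to just 7 ⇒ r9c7=7.
Step 28. [r2c7∈{4}] r2c7 is down to just 4 ⇒ r2c7=4.
Step 29. [r4c5∈{3}] r4c5's peers cover all but 3 ⇒ r4c5=3.
Step 30. [r9c2∈{9}] nothing but 9 survives at r9c2, so r9c2=9.
Step 31. [r6c4∈{9}] nothing but 9 survives at r6c4 ⇒ r6c4=9.
Step 32. [r3c7∈{1}] r3c7's peers cover all but 1 ⇒ r3c7=1.
Step 33. [r1c5∈{2}] r1c5 has the single candidate 2, so r1c5=2.
Step 34. [r5c6∈{7}] r5c6 has the single candidate 7, so r5c6=7.
Step 35. [r4c8∈{7}] r4c8's peers cover all but 7. So r4c8=7.

Answer: 7 5 3 1 2 4 8 6 9 / 6 1 2 7 9 8 4 3 5 / 9 8 4 6 5 3 1 2 7 / 1 4 8 2 3 5 9 7 6 / 5 6 9 8 4 7 3 1 2 / 2 3 7 9 6 1 5 8 4 / 4 2 1 3 7 9 6 5 8 / 3 7 5 4 8 6 2 9 1 / 8 9 6 5 1 2 7 4 3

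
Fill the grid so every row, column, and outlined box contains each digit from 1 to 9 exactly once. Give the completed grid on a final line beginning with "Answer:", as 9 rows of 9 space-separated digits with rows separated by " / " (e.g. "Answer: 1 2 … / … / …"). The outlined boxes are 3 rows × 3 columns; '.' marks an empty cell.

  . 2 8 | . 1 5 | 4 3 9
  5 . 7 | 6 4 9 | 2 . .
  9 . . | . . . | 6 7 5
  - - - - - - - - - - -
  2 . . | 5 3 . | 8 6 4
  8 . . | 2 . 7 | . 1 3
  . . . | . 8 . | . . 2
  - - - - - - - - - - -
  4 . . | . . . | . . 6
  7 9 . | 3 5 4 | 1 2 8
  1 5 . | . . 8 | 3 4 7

Step 1. [r4c6∈{1}] nothing but 1 survives at r4c6 ⇒ r4c6=1.
Step 2. [r2c2∈{1,3}] 3 has one home in row 2: r2c2 ⇒ r2c2=3.
Step 3. [r6c6∈{6}] r6c6 has the single candidate 6 ⇒ r6c6=6.
Step 4. [r5c5∈{9}] only 9 remains possible at r5c5. So r5c5=9.
Step 5. [r5c7∈{5}] only 5 remains possible at r5c7, so r5c7=5.
Step 6. [r7c6∈{2}] r7c6 is down to just 2. So r7c6=2.
Step 7. [r6c3∈{1,3,4,5,9}] row 6 places 5 nowhere but r6c3 ⇒ r6c3=5.
Step 8. [r7c7∈{9}] only 9 remains possible at r7c7, so r7c7=9.
Step 9. [r6c2∈{1,4,7}] across row 6, 1 lands solely at r6c2, so r6c2=1.
Step 10. [r8c3∈{6}] r8c3 has the single candidate 6 ⇒ r8c3=6.
Step 11. [r5c3∈{4}] r5c3 is down to just 4 ⇒ r5c3=4.
Step 12. [r1c4∈{7}] only 7 remains possible at r1c4, so r1c4=7.
Step 13. [r9c3∈{2}] nothing but 2 survives at r9c3. So r9c3=2.
Step 14. [r6c1∈{3}] only 3 remains possible at r6c1, so r6c1=3.
Step 15. [r7c4∈{1}] r7c4 has the single candidate 1. So r7c4=1.
Step 16. [r6c4∈{4}] only 4 remains possible at r6c4. So r6c4=4.
Step 17. [r9c5∈{6}] nothing but 6 survives at r9c5 ⇒ r9c5=6.
Step 18. [r1c1∈{6}] r1c1 is down to just 6 ⇒ r1c1=6.
Step 19. [r3c4∈{8}] nothing but 8 survives at r3c4 ⇒ r3c4=8.
Step 20. [r2c9∈{1}] r2c9's peers cover all but 1 ⇒ r2c9=1.
Step 21. [r6c8∈{9}] only 9 remains possible at r6c8 ⇒ r6c8=9.
Step 22. [r5c2∈{6}] r5c2 has the single candidate 6. So r5c2=6.
Step 23. [r3c6∈{3}] only 3 remains possible at r3c6. So r3c6=3.
Step 24. [r4c3∈{9}] only 9 remains possible at r4c3. So r4c3=9.
Step 25. [r7c3∈{3}] r7c3's peers cover all but 3 ⇒ r7c3=3.
Step 26. [r6c7∈{7}] r6c7 is down to just 7. So r6c7=7.
Step 27. [r7c5∈{7}] r7c5 has the single candidate 7. So r7c5=7.
Step 28. [r7c8∈{5}] r7c8 has the single candidate 5 ⇒ r7c8=5.
Step 29. [r9c4∈{9}] only 9 remains possible at r9c4, so r9c4=9.
Step 30. [r3c2∈{4}] r3c2 is down to just 4 ⇒ r3c2=4.
Step 31. [r4c2∈{7}] r4c2 is down to just 7, so r4c2=7.
Step 32. [r2c8∈{8}] r2c8's peers cover all but 8. So r2c8=8.
Step 33. [r3c3∈{1}] only 1 remains possible at r3c3. So r3c3=1.
Step 34. [r7c2∈{8}] r7c2's peers cover all but 8. So r7c2=8.
Step 35. [r3c5∈{2}] r3c5's peers cover all but 2, so r3c5=2.

Answer: 6 2 8 7 1 5 4 3 9 / 5 3 7 6 4 9 2 8 1 / 9 4 1 8 2 3 6 7 5 / 2 7 9 5 3 1 8 6 4 / 8 6 4 2 9 7 5 1 3 / 3 1 5 4 8 6 7 9 2 / 4 8 3 1 7 2 9 5 6 / 7 9 6 3 5 4 1 2 8 / 1 5 2 9 6 8 3 4 7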